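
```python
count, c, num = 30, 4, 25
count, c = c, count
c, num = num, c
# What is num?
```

Answer: 30

Derivation:
Trace (tracking num):
count, c, num = (30, 4, 25)  # -> count = 30, c = 4, num = 25
count, c = (c, count)  # -> count = 4, c = 30
c, num = (num, c)  # -> c = 25, num = 30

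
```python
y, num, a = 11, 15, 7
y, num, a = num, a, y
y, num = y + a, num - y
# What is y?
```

Trace (tracking y):
y, num, a = (11, 15, 7)  # -> y = 11, num = 15, a = 7
y, num, a = (num, a, y)  # -> y = 15, num = 7, a = 11
y, num = (y + a, num - y)  # -> y = 26, num = -8

Answer: 26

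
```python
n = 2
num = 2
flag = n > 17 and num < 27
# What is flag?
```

Trace (tracking flag):
n = 2  # -> n = 2
num = 2  # -> num = 2
flag = n > 17 and num < 27  # -> flag = False

Answer: False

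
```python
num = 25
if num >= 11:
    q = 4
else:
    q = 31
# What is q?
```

Answer: 4

Derivation:
Trace (tracking q):
num = 25  # -> num = 25
if num >= 11:  # condition is True
    q = 4  # -> q = 4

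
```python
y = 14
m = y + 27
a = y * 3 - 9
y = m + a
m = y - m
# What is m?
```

Answer: 33

Derivation:
Trace (tracking m):
y = 14  # -> y = 14
m = y + 27  # -> m = 41
a = y * 3 - 9  # -> a = 33
y = m + a  # -> y = 74
m = y - m  # -> m = 33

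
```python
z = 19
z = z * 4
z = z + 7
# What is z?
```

Trace (tracking z):
z = 19  # -> z = 19
z = z * 4  # -> z = 76
z = z + 7  # -> z = 83

Answer: 83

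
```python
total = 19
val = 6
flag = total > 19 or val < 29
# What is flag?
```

Trace (tracking flag):
total = 19  # -> total = 19
val = 6  # -> val = 6
flag = total > 19 or val < 29  # -> flag = True

Answer: True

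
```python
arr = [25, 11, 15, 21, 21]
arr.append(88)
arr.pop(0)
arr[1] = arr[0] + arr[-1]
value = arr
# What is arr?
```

Trace (tracking arr):
arr = [25, 11, 15, 21, 21]  # -> arr = [25, 11, 15, 21, 21]
arr.append(88)  # -> arr = [25, 11, 15, 21, 21, 88]
arr.pop(0)  # -> arr = [11, 15, 21, 21, 88]
arr[1] = arr[0] + arr[-1]  # -> arr = [11, 99, 21, 21, 88]
value = arr  # -> value = [11, 99, 21, 21, 88]

Answer: [11, 99, 21, 21, 88]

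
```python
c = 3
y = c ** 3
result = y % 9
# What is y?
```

Answer: 27

Derivation:
Trace (tracking y):
c = 3  # -> c = 3
y = c ** 3  # -> y = 27
result = y % 9  # -> result = 0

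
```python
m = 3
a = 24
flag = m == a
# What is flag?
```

Answer: False

Derivation:
Trace (tracking flag):
m = 3  # -> m = 3
a = 24  # -> a = 24
flag = m == a  # -> flag = False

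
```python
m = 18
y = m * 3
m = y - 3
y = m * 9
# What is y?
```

Answer: 459

Derivation:
Trace (tracking y):
m = 18  # -> m = 18
y = m * 3  # -> y = 54
m = y - 3  # -> m = 51
y = m * 9  # -> y = 459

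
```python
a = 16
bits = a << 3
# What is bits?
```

Trace (tracking bits):
a = 16  # -> a = 16
bits = a << 3  # -> bits = 128

Answer: 128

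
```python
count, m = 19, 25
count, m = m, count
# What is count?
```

Answer: 25

Derivation:
Trace (tracking count):
count, m = (19, 25)  # -> count = 19, m = 25
count, m = (m, count)  # -> count = 25, m = 19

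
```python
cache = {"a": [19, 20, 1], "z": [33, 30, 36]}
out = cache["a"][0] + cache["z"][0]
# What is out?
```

Trace (tracking out):
cache = {'a': [19, 20, 1], 'z': [33, 30, 36]}  # -> cache = {'a': [19, 20, 1], 'z': [33, 30, 36]}
out = cache['a'][0] + cache['z'][0]  # -> out = 52

Answer: 52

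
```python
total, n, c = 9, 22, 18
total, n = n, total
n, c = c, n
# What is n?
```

Answer: 18

Derivation:
Trace (tracking n):
total, n, c = (9, 22, 18)  # -> total = 9, n = 22, c = 18
total, n = (n, total)  # -> total = 22, n = 9
n, c = (c, n)  # -> n = 18, c = 9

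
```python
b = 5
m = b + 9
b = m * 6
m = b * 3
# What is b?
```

Trace (tracking b):
b = 5  # -> b = 5
m = b + 9  # -> m = 14
b = m * 6  # -> b = 84
m = b * 3  # -> m = 252

Answer: 84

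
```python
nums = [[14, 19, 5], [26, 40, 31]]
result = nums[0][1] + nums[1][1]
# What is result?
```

Trace (tracking result):
nums = [[14, 19, 5], [26, 40, 31]]  # -> nums = [[14, 19, 5], [26, 40, 31]]
result = nums[0][1] + nums[1][1]  # -> result = 59

Answer: 59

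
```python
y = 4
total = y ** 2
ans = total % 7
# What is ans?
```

Trace (tracking ans):
y = 4  # -> y = 4
total = y ** 2  # -> total = 16
ans = total % 7  # -> ans = 2

Answer: 2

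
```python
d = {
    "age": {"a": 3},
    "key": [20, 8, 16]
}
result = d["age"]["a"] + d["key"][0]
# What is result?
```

Answer: 23

Derivation:
Trace (tracking result):
d = {'age': {'a': 3}, 'key': [20, 8, 16]}  # -> d = {'age': {'a': 3}, 'key': [20, 8, 16]}
result = d['age']['a'] + d['key'][0]  # -> result = 23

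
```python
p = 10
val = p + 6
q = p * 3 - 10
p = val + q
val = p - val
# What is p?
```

Answer: 36

Derivation:
Trace (tracking p):
p = 10  # -> p = 10
val = p + 6  # -> val = 16
q = p * 3 - 10  # -> q = 20
p = val + q  # -> p = 36
val = p - val  # -> val = 20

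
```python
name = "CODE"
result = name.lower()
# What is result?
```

Answer: 'code'

Derivation:
Trace (tracking result):
name = 'CODE'  # -> name = 'CODE'
result = name.lower()  # -> result = 'code'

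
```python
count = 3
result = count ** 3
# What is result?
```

Answer: 27

Derivation:
Trace (tracking result):
count = 3  # -> count = 3
result = count ** 3  # -> result = 27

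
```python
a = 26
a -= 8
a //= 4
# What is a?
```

Trace (tracking a):
a = 26  # -> a = 26
a -= 8  # -> a = 18
a //= 4  # -> a = 4

Answer: 4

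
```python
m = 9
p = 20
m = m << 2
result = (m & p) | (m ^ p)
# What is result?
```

Answer: 52

Derivation:
Trace (tracking result):
m = 9  # -> m = 9
p = 20  # -> p = 20
m = m << 2  # -> m = 36
result = m & p | m ^ p  # -> result = 52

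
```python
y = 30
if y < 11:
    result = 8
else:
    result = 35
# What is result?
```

Trace (tracking result):
y = 30  # -> y = 30
if y < 11:  # condition is False
else:
    result = 35  # -> result = 35

Answer: 35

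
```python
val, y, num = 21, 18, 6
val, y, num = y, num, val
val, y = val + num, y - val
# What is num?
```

Trace (tracking num):
val, y, num = (21, 18, 6)  # -> val = 21, y = 18, num = 6
val, y, num = (y, num, val)  # -> val = 18, y = 6, num = 21
val, y = (val + num, y - val)  # -> val = 39, y = -12

Answer: 21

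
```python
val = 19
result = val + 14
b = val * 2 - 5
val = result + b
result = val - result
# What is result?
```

Trace (tracking result):
val = 19  # -> val = 19
result = val + 14  # -> result = 33
b = val * 2 - 5  # -> b = 33
val = result + b  # -> val = 66
result = val - result  # -> result = 33

Answer: 33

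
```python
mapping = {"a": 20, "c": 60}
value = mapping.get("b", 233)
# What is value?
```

Answer: 233

Derivation:
Trace (tracking value):
mapping = {'a': 20, 'c': 60}  # -> mapping = {'a': 20, 'c': 60}
value = mapping.get('b', 233)  # -> value = 233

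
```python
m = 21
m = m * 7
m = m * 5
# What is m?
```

Trace (tracking m):
m = 21  # -> m = 21
m = m * 7  # -> m = 147
m = m * 5  # -> m = 735

Answer: 735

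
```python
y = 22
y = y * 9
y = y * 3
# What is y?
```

Answer: 594

Derivation:
Trace (tracking y):
y = 22  # -> y = 22
y = y * 9  # -> y = 198
y = y * 3  # -> y = 594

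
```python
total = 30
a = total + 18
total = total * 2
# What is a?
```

Trace (tracking a):
total = 30  # -> total = 30
a = total + 18  # -> a = 48
total = total * 2  # -> total = 60

Answer: 48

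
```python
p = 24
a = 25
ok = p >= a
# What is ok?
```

Answer: False

Derivation:
Trace (tracking ok):
p = 24  # -> p = 24
a = 25  # -> a = 25
ok = p >= a  # -> ok = False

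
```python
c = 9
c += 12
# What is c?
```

Trace (tracking c):
c = 9  # -> c = 9
c += 12  # -> c = 21

Answer: 21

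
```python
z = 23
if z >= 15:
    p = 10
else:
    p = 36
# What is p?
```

Answer: 10

Derivation:
Trace (tracking p):
z = 23  # -> z = 23
if z >= 15:  # condition is True
    p = 10  # -> p = 10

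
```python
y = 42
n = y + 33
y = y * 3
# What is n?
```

Trace (tracking n):
y = 42  # -> y = 42
n = y + 33  # -> n = 75
y = y * 3  # -> y = 126

Answer: 75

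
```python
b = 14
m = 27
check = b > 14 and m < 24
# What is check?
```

Trace (tracking check):
b = 14  # -> b = 14
m = 27  # -> m = 27
check = b > 14 and m < 24  # -> check = False

Answer: False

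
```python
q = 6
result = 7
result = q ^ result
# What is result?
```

Answer: 1

Derivation:
Trace (tracking result):
q = 6  # -> q = 6
result = 7  # -> result = 7
result = q ^ result  # -> result = 1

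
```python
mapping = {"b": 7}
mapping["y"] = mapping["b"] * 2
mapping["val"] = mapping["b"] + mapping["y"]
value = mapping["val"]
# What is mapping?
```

Answer: {'b': 7, 'y': 14, 'val': 21}

Derivation:
Trace (tracking mapping):
mapping = {'b': 7}  # -> mapping = {'b': 7}
mapping['y'] = mapping['b'] * 2  # -> mapping = {'b': 7, 'y': 14}
mapping['val'] = mapping['b'] + mapping['y']  # -> mapping = {'b': 7, 'y': 14, 'val': 21}
value = mapping['val']  # -> value = 21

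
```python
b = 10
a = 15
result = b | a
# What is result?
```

Trace (tracking result):
b = 10  # -> b = 10
a = 15  # -> a = 15
result = b | a  # -> result = 15

Answer: 15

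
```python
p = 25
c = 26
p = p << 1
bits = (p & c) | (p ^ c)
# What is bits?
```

Trace (tracking bits):
p = 25  # -> p = 25
c = 26  # -> c = 26
p = p << 1  # -> p = 50
bits = p & c | p ^ c  # -> bits = 58

Answer: 58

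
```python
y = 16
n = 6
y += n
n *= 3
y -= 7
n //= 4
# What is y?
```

Trace (tracking y):
y = 16  # -> y = 16
n = 6  # -> n = 6
y += n  # -> y = 22
n *= 3  # -> n = 18
y -= 7  # -> y = 15
n //= 4  # -> n = 4

Answer: 15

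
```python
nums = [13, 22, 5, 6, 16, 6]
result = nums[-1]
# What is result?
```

Answer: 6

Derivation:
Trace (tracking result):
nums = [13, 22, 5, 6, 16, 6]  # -> nums = [13, 22, 5, 6, 16, 6]
result = nums[-1]  # -> result = 6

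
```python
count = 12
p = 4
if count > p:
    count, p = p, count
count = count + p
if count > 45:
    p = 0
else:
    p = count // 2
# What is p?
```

Answer: 8

Derivation:
Trace (tracking p):
count = 12  # -> count = 12
p = 4  # -> p = 4
if count > p:  # condition is True
    count, p = (p, count)  # -> count = 4, p = 12
count = count + p  # -> count = 16
if count > 45:  # condition is False
else:
    p = count // 2  # -> p = 8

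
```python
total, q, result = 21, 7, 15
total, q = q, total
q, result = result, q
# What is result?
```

Answer: 21

Derivation:
Trace (tracking result):
total, q, result = (21, 7, 15)  # -> total = 21, q = 7, result = 15
total, q = (q, total)  # -> total = 7, q = 21
q, result = (result, q)  # -> q = 15, result = 21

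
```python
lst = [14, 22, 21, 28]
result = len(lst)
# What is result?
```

Answer: 4

Derivation:
Trace (tracking result):
lst = [14, 22, 21, 28]  # -> lst = [14, 22, 21, 28]
result = len(lst)  # -> result = 4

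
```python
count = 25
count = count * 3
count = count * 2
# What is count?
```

Answer: 150

Derivation:
Trace (tracking count):
count = 25  # -> count = 25
count = count * 3  # -> count = 75
count = count * 2  # -> count = 150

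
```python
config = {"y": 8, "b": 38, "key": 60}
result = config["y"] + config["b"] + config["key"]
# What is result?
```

Answer: 106

Derivation:
Trace (tracking result):
config = {'y': 8, 'b': 38, 'key': 60}  # -> config = {'y': 8, 'b': 38, 'key': 60}
result = config['y'] + config['b'] + config['key']  # -> result = 106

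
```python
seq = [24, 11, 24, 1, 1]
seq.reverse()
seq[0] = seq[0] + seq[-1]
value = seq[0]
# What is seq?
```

Answer: [25, 1, 24, 11, 24]

Derivation:
Trace (tracking seq):
seq = [24, 11, 24, 1, 1]  # -> seq = [24, 11, 24, 1, 1]
seq.reverse()  # -> seq = [1, 1, 24, 11, 24]
seq[0] = seq[0] + seq[-1]  # -> seq = [25, 1, 24, 11, 24]
value = seq[0]  # -> value = 25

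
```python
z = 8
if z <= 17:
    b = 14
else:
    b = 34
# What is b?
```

Trace (tracking b):
z = 8  # -> z = 8
if z <= 17:  # condition is True
    b = 14  # -> b = 14

Answer: 14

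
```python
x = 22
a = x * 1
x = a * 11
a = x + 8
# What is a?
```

Answer: 250

Derivation:
Trace (tracking a):
x = 22  # -> x = 22
a = x * 1  # -> a = 22
x = a * 11  # -> x = 242
a = x + 8  # -> a = 250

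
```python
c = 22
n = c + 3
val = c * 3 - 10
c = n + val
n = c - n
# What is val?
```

Trace (tracking val):
c = 22  # -> c = 22
n = c + 3  # -> n = 25
val = c * 3 - 10  # -> val = 56
c = n + val  # -> c = 81
n = c - n  # -> n = 56

Answer: 56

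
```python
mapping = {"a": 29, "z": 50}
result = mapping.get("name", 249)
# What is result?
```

Trace (tracking result):
mapping = {'a': 29, 'z': 50}  # -> mapping = {'a': 29, 'z': 50}
result = mapping.get('name', 249)  # -> result = 249

Answer: 249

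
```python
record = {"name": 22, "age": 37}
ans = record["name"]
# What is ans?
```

Answer: 22

Derivation:
Trace (tracking ans):
record = {'name': 22, 'age': 37}  # -> record = {'name': 22, 'age': 37}
ans = record['name']  # -> ans = 22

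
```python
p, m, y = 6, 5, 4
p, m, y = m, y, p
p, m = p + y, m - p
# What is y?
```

Answer: 6

Derivation:
Trace (tracking y):
p, m, y = (6, 5, 4)  # -> p = 6, m = 5, y = 4
p, m, y = (m, y, p)  # -> p = 5, m = 4, y = 6
p, m = (p + y, m - p)  # -> p = 11, m = -1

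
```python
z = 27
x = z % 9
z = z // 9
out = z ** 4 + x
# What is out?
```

Answer: 81

Derivation:
Trace (tracking out):
z = 27  # -> z = 27
x = z % 9  # -> x = 0
z = z // 9  # -> z = 3
out = z ** 4 + x  # -> out = 81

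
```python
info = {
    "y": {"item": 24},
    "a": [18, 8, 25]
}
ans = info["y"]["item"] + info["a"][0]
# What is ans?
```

Trace (tracking ans):
info = {'y': {'item': 24}, 'a': [18, 8, 25]}  # -> info = {'y': {'item': 24}, 'a': [18, 8, 25]}
ans = info['y']['item'] + info['a'][0]  # -> ans = 42

Answer: 42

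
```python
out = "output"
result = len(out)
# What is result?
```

Answer: 6

Derivation:
Trace (tracking result):
out = 'output'  # -> out = 'output'
result = len(out)  # -> result = 6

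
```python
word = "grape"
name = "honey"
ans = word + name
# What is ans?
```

Answer: 'grapehoney'

Derivation:
Trace (tracking ans):
word = 'grape'  # -> word = 'grape'
name = 'honey'  # -> name = 'honey'
ans = word + name  # -> ans = 'grapehoney'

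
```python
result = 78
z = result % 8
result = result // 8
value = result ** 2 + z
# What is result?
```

Trace (tracking result):
result = 78  # -> result = 78
z = result % 8  # -> z = 6
result = result // 8  # -> result = 9
value = result ** 2 + z  # -> value = 87

Answer: 9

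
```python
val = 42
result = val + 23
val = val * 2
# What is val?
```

Trace (tracking val):
val = 42  # -> val = 42
result = val + 23  # -> result = 65
val = val * 2  # -> val = 84

Answer: 84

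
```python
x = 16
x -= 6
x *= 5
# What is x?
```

Trace (tracking x):
x = 16  # -> x = 16
x -= 6  # -> x = 10
x *= 5  # -> x = 50

Answer: 50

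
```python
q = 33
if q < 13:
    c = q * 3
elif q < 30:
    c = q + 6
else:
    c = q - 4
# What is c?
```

Trace (tracking c):
q = 33  # -> q = 33
if q < 13:  # condition is False
elif q < 30:  # condition is False
else:
    c = q - 4  # -> c = 29

Answer: 29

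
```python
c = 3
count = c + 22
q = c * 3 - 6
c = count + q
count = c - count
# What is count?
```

Trace (tracking count):
c = 3  # -> c = 3
count = c + 22  # -> count = 25
q = c * 3 - 6  # -> q = 3
c = count + q  # -> c = 28
count = c - count  # -> count = 3

Answer: 3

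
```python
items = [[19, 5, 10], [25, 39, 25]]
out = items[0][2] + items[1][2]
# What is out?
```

Answer: 35

Derivation:
Trace (tracking out):
items = [[19, 5, 10], [25, 39, 25]]  # -> items = [[19, 5, 10], [25, 39, 25]]
out = items[0][2] + items[1][2]  # -> out = 35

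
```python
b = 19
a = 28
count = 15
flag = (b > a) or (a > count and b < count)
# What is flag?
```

Answer: False

Derivation:
Trace (tracking flag):
b = 19  # -> b = 19
a = 28  # -> a = 28
count = 15  # -> count = 15
flag = b > a or (a > count and b < count)  # -> flag = False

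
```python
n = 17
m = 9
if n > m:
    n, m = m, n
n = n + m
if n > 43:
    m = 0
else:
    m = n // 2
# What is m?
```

Answer: 13

Derivation:
Trace (tracking m):
n = 17  # -> n = 17
m = 9  # -> m = 9
if n > m:  # condition is True
    n, m = (m, n)  # -> n = 9, m = 17
n = n + m  # -> n = 26
if n > 43:  # condition is False
else:
    m = n // 2  # -> m = 13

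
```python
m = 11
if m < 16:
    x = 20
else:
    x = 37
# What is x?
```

Answer: 20

Derivation:
Trace (tracking x):
m = 11  # -> m = 11
if m < 16:  # condition is True
    x = 20  # -> x = 20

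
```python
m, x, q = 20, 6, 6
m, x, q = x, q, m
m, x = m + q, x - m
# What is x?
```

Trace (tracking x):
m, x, q = (20, 6, 6)  # -> m = 20, x = 6, q = 6
m, x, q = (x, q, m)  # -> m = 6, x = 6, q = 20
m, x = (m + q, x - m)  # -> m = 26, x = 0

Answer: 0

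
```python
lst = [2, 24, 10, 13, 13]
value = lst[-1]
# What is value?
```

Answer: 13

Derivation:
Trace (tracking value):
lst = [2, 24, 10, 13, 13]  # -> lst = [2, 24, 10, 13, 13]
value = lst[-1]  # -> value = 13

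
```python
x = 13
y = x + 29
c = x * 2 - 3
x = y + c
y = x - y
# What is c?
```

Trace (tracking c):
x = 13  # -> x = 13
y = x + 29  # -> y = 42
c = x * 2 - 3  # -> c = 23
x = y + c  # -> x = 65
y = x - y  # -> y = 23

Answer: 23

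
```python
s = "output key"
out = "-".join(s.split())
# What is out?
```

Trace (tracking out):
s = 'output key'  # -> s = 'output key'
out = '-'.join(s.split())  # -> out = 'output-key'

Answer: 'output-key'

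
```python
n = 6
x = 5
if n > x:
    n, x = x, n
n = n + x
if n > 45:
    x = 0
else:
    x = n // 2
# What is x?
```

Answer: 5

Derivation:
Trace (tracking x):
n = 6  # -> n = 6
x = 5  # -> x = 5
if n > x:  # condition is True
    n, x = (x, n)  # -> n = 5, x = 6
n = n + x  # -> n = 11
if n > 45:  # condition is False
else:
    x = n // 2  # -> x = 5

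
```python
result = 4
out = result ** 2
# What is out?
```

Trace (tracking out):
result = 4  # -> result = 4
out = result ** 2  # -> out = 16

Answer: 16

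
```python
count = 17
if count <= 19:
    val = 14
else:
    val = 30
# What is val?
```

Answer: 14

Derivation:
Trace (tracking val):
count = 17  # -> count = 17
if count <= 19:  # condition is True
    val = 14  # -> val = 14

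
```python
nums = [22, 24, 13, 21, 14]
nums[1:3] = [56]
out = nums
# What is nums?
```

Answer: [22, 56, 21, 14]

Derivation:
Trace (tracking nums):
nums = [22, 24, 13, 21, 14]  # -> nums = [22, 24, 13, 21, 14]
nums[1:3] = [56]  # -> nums = [22, 56, 21, 14]
out = nums  # -> out = [22, 56, 21, 14]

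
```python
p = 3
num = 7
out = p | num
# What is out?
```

Answer: 7

Derivation:
Trace (tracking out):
p = 3  # -> p = 3
num = 7  # -> num = 7
out = p | num  # -> out = 7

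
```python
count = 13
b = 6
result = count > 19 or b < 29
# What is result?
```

Trace (tracking result):
count = 13  # -> count = 13
b = 6  # -> b = 6
result = count > 19 or b < 29  # -> result = True

Answer: True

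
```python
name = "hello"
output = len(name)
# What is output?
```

Answer: 5

Derivation:
Trace (tracking output):
name = 'hello'  # -> name = 'hello'
output = len(name)  # -> output = 5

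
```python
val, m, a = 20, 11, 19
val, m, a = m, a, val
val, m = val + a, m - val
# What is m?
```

Trace (tracking m):
val, m, a = (20, 11, 19)  # -> val = 20, m = 11, a = 19
val, m, a = (m, a, val)  # -> val = 11, m = 19, a = 20
val, m = (val + a, m - val)  # -> val = 31, m = 8

Answer: 8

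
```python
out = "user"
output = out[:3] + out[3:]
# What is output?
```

Trace (tracking output):
out = 'user'  # -> out = 'user'
output = out[:3] + out[3:]  # -> output = 'user'

Answer: 'user'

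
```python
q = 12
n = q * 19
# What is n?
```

Answer: 228

Derivation:
Trace (tracking n):
q = 12  # -> q = 12
n = q * 19  # -> n = 228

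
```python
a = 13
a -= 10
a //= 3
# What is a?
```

Trace (tracking a):
a = 13  # -> a = 13
a -= 10  # -> a = 3
a //= 3  # -> a = 1

Answer: 1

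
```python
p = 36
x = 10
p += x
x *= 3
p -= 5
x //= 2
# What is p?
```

Answer: 41

Derivation:
Trace (tracking p):
p = 36  # -> p = 36
x = 10  # -> x = 10
p += x  # -> p = 46
x *= 3  # -> x = 30
p -= 5  # -> p = 41
x //= 2  # -> x = 15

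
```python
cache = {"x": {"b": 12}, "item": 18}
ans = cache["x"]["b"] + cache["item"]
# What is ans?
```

Answer: 30

Derivation:
Trace (tracking ans):
cache = {'x': {'b': 12}, 'item': 18}  # -> cache = {'x': {'b': 12}, 'item': 18}
ans = cache['x']['b'] + cache['item']  # -> ans = 30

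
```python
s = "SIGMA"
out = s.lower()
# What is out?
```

Answer: 'sigma'

Derivation:
Trace (tracking out):
s = 'SIGMA'  # -> s = 'SIGMA'
out = s.lower()  # -> out = 'sigma'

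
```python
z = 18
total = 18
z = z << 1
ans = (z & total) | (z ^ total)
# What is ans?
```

Answer: 54

Derivation:
Trace (tracking ans):
z = 18  # -> z = 18
total = 18  # -> total = 18
z = z << 1  # -> z = 36
ans = z & total | z ^ total  # -> ans = 54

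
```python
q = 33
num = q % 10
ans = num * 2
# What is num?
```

Trace (tracking num):
q = 33  # -> q = 33
num = q % 10  # -> num = 3
ans = num * 2  # -> ans = 6

Answer: 3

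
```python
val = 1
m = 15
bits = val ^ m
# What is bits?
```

Trace (tracking bits):
val = 1  # -> val = 1
m = 15  # -> m = 15
bits = val ^ m  # -> bits = 14

Answer: 14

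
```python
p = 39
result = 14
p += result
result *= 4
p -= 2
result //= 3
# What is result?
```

Trace (tracking result):
p = 39  # -> p = 39
result = 14  # -> result = 14
p += result  # -> p = 53
result *= 4  # -> result = 56
p -= 2  # -> p = 51
result //= 3  # -> result = 18

Answer: 18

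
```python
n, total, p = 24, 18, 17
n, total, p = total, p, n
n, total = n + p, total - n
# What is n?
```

Answer: 42

Derivation:
Trace (tracking n):
n, total, p = (24, 18, 17)  # -> n = 24, total = 18, p = 17
n, total, p = (total, p, n)  # -> n = 18, total = 17, p = 24
n, total = (n + p, total - n)  # -> n = 42, total = -1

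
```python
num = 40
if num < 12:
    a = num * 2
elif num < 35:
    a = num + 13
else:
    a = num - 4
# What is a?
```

Trace (tracking a):
num = 40  # -> num = 40
if num < 12:  # condition is False
elif num < 35:  # condition is False
else:
    a = num - 4  # -> a = 36

Answer: 36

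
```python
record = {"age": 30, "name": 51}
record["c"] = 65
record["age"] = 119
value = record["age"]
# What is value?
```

Answer: 119

Derivation:
Trace (tracking value):
record = {'age': 30, 'name': 51}  # -> record = {'age': 30, 'name': 51}
record['c'] = 65  # -> record = {'age': 30, 'name': 51, 'c': 65}
record['age'] = 119  # -> record = {'age': 119, 'name': 51, 'c': 65}
value = record['age']  # -> value = 119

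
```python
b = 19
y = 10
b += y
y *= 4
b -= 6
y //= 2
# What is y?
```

Trace (tracking y):
b = 19  # -> b = 19
y = 10  # -> y = 10
b += y  # -> b = 29
y *= 4  # -> y = 40
b -= 6  # -> b = 23
y //= 2  # -> y = 20

Answer: 20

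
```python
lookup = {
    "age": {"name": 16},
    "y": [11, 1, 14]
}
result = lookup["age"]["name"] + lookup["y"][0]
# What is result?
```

Trace (tracking result):
lookup = {'age': {'name': 16}, 'y': [11, 1, 14]}  # -> lookup = {'age': {'name': 16}, 'y': [11, 1, 14]}
result = lookup['age']['name'] + lookup['y'][0]  # -> result = 27

Answer: 27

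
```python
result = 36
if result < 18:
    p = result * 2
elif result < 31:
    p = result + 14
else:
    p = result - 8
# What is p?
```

Answer: 28

Derivation:
Trace (tracking p):
result = 36  # -> result = 36
if result < 18:  # condition is False
elif result < 31:  # condition is False
else:
    p = result - 8  # -> p = 28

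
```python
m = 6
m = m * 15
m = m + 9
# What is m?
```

Trace (tracking m):
m = 6  # -> m = 6
m = m * 15  # -> m = 90
m = m + 9  # -> m = 99

Answer: 99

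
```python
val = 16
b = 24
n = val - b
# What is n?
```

Answer: -8

Derivation:
Trace (tracking n):
val = 16  # -> val = 16
b = 24  # -> b = 24
n = val - b  # -> n = -8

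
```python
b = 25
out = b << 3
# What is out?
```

Answer: 200

Derivation:
Trace (tracking out):
b = 25  # -> b = 25
out = b << 3  # -> out = 200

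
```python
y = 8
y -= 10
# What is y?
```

Answer: -2

Derivation:
Trace (tracking y):
y = 8  # -> y = 8
y -= 10  # -> y = -2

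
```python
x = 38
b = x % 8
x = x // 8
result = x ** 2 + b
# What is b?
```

Trace (tracking b):
x = 38  # -> x = 38
b = x % 8  # -> b = 6
x = x // 8  # -> x = 4
result = x ** 2 + b  # -> result = 22

Answer: 6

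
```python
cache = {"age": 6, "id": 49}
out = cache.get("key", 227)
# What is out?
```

Answer: 227

Derivation:
Trace (tracking out):
cache = {'age': 6, 'id': 49}  # -> cache = {'age': 6, 'id': 49}
out = cache.get('key', 227)  # -> out = 227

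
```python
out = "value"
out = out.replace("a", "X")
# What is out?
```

Trace (tracking out):
out = 'value'  # -> out = 'value'
out = out.replace('a', 'X')  # -> out = 'vXlue'

Answer: 'vXlue'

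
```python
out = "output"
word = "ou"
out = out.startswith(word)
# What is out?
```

Answer: True

Derivation:
Trace (tracking out):
out = 'output'  # -> out = 'output'
word = 'ou'  # -> word = 'ou'
out = out.startswith(word)  # -> out = True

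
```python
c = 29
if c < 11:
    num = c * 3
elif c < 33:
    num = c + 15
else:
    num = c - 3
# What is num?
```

Trace (tracking num):
c = 29  # -> c = 29
if c < 11:  # condition is False
elif c < 33:  # condition is True
    num = c + 15  # -> num = 44

Answer: 44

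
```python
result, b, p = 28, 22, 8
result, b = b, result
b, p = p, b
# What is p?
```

Trace (tracking p):
result, b, p = (28, 22, 8)  # -> result = 28, b = 22, p = 8
result, b = (b, result)  # -> result = 22, b = 28
b, p = (p, b)  # -> b = 8, p = 28

Answer: 28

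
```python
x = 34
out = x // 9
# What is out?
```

Trace (tracking out):
x = 34  # -> x = 34
out = x // 9  # -> out = 3

Answer: 3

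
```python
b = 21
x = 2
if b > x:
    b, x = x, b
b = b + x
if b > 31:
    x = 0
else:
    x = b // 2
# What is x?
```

Answer: 11

Derivation:
Trace (tracking x):
b = 21  # -> b = 21
x = 2  # -> x = 2
if b > x:  # condition is True
    b, x = (x, b)  # -> b = 2, x = 21
b = b + x  # -> b = 23
if b > 31:  # condition is False
else:
    x = b // 2  # -> x = 11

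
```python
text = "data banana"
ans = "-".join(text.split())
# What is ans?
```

Trace (tracking ans):
text = 'data banana'  # -> text = 'data banana'
ans = '-'.join(text.split())  # -> ans = 'data-banana'

Answer: 'data-banana'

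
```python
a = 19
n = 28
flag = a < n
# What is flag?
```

Answer: True

Derivation:
Trace (tracking flag):
a = 19  # -> a = 19
n = 28  # -> n = 28
flag = a < n  # -> flag = True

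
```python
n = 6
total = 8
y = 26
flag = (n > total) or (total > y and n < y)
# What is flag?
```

Answer: False

Derivation:
Trace (tracking flag):
n = 6  # -> n = 6
total = 8  # -> total = 8
y = 26  # -> y = 26
flag = n > total or (total > y and n < y)  # -> flag = False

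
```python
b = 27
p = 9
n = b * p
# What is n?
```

Trace (tracking n):
b = 27  # -> b = 27
p = 9  # -> p = 9
n = b * p  # -> n = 243

Answer: 243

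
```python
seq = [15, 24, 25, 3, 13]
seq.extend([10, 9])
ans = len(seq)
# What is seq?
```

Answer: [15, 24, 25, 3, 13, 10, 9]

Derivation:
Trace (tracking seq):
seq = [15, 24, 25, 3, 13]  # -> seq = [15, 24, 25, 3, 13]
seq.extend([10, 9])  # -> seq = [15, 24, 25, 3, 13, 10, 9]
ans = len(seq)  # -> ans = 7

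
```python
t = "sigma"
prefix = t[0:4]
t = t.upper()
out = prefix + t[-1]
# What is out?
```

Answer: 'sigmA'

Derivation:
Trace (tracking out):
t = 'sigma'  # -> t = 'sigma'
prefix = t[0:4]  # -> prefix = 'sigm'
t = t.upper()  # -> t = 'SIGMA'
out = prefix + t[-1]  # -> out = 'sigmA'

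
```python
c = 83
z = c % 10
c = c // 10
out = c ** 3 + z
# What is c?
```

Trace (tracking c):
c = 83  # -> c = 83
z = c % 10  # -> z = 3
c = c // 10  # -> c = 8
out = c ** 3 + z  # -> out = 515

Answer: 8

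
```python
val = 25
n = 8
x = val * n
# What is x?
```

Trace (tracking x):
val = 25  # -> val = 25
n = 8  # -> n = 8
x = val * n  # -> x = 200

Answer: 200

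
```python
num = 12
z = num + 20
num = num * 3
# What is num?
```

Trace (tracking num):
num = 12  # -> num = 12
z = num + 20  # -> z = 32
num = num * 3  # -> num = 36

Answer: 36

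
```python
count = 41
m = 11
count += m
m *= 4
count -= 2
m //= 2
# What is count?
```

Trace (tracking count):
count = 41  # -> count = 41
m = 11  # -> m = 11
count += m  # -> count = 52
m *= 4  # -> m = 44
count -= 2  # -> count = 50
m //= 2  # -> m = 22

Answer: 50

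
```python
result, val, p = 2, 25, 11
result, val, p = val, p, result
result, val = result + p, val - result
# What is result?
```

Answer: 27

Derivation:
Trace (tracking result):
result, val, p = (2, 25, 11)  # -> result = 2, val = 25, p = 11
result, val, p = (val, p, result)  # -> result = 25, val = 11, p = 2
result, val = (result + p, val - result)  # -> result = 27, val = -14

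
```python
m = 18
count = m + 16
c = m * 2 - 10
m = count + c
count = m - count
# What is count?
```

Answer: 26

Derivation:
Trace (tracking count):
m = 18  # -> m = 18
count = m + 16  # -> count = 34
c = m * 2 - 10  # -> c = 26
m = count + c  # -> m = 60
count = m - count  # -> count = 26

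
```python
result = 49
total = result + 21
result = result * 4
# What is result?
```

Answer: 196

Derivation:
Trace (tracking result):
result = 49  # -> result = 49
total = result + 21  # -> total = 70
result = result * 4  # -> result = 196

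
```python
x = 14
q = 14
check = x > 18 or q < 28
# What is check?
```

Trace (tracking check):
x = 14  # -> x = 14
q = 14  # -> q = 14
check = x > 18 or q < 28  # -> check = True

Answer: True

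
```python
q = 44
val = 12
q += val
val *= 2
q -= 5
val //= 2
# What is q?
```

Answer: 51

Derivation:
Trace (tracking q):
q = 44  # -> q = 44
val = 12  # -> val = 12
q += val  # -> q = 56
val *= 2  # -> val = 24
q -= 5  # -> q = 51
val //= 2  # -> val = 12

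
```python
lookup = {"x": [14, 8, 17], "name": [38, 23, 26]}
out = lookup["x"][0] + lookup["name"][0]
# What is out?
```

Trace (tracking out):
lookup = {'x': [14, 8, 17], 'name': [38, 23, 26]}  # -> lookup = {'x': [14, 8, 17], 'name': [38, 23, 26]}
out = lookup['x'][0] + lookup['name'][0]  # -> out = 52

Answer: 52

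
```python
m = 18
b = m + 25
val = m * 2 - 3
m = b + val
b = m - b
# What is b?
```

Trace (tracking b):
m = 18  # -> m = 18
b = m + 25  # -> b = 43
val = m * 2 - 3  # -> val = 33
m = b + val  # -> m = 76
b = m - b  # -> b = 33

Answer: 33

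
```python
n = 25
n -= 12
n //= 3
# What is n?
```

Answer: 4

Derivation:
Trace (tracking n):
n = 25  # -> n = 25
n -= 12  # -> n = 13
n //= 3  # -> n = 4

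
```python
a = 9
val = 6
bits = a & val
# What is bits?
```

Trace (tracking bits):
a = 9  # -> a = 9
val = 6  # -> val = 6
bits = a & val  # -> bits = 0

Answer: 0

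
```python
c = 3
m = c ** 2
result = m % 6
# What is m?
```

Answer: 9

Derivation:
Trace (tracking m):
c = 3  # -> c = 3
m = c ** 2  # -> m = 9
result = m % 6  # -> result = 3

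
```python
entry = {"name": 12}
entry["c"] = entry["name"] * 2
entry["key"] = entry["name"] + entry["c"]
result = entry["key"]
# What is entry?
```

Trace (tracking entry):
entry = {'name': 12}  # -> entry = {'name': 12}
entry['c'] = entry['name'] * 2  # -> entry = {'name': 12, 'c': 24}
entry['key'] = entry['name'] + entry['c']  # -> entry = {'name': 12, 'c': 24, 'key': 36}
result = entry['key']  # -> result = 36

Answer: {'name': 12, 'c': 24, 'key': 36}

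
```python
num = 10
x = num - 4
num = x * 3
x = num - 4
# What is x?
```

Answer: 14

Derivation:
Trace (tracking x):
num = 10  # -> num = 10
x = num - 4  # -> x = 6
num = x * 3  # -> num = 18
x = num - 4  # -> x = 14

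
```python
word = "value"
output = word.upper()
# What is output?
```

Trace (tracking output):
word = 'value'  # -> word = 'value'
output = word.upper()  # -> output = 'VALUE'

Answer: 'VALUE'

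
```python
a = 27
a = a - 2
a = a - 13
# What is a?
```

Answer: 12

Derivation:
Trace (tracking a):
a = 27  # -> a = 27
a = a - 2  # -> a = 25
a = a - 13  # -> a = 12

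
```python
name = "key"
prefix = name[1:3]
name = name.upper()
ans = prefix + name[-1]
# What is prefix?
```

Answer: 'ey'

Derivation:
Trace (tracking prefix):
name = 'key'  # -> name = 'key'
prefix = name[1:3]  # -> prefix = 'ey'
name = name.upper()  # -> name = 'KEY'
ans = prefix + name[-1]  # -> ans = 'eyY'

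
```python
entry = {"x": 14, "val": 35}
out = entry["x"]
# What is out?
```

Answer: 14

Derivation:
Trace (tracking out):
entry = {'x': 14, 'val': 35}  # -> entry = {'x': 14, 'val': 35}
out = entry['x']  # -> out = 14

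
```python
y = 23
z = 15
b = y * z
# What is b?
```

Answer: 345

Derivation:
Trace (tracking b):
y = 23  # -> y = 23
z = 15  # -> z = 15
b = y * z  # -> b = 345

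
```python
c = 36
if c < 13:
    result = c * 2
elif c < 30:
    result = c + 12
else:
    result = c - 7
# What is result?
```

Trace (tracking result):
c = 36  # -> c = 36
if c < 13:  # condition is False
elif c < 30:  # condition is False
else:
    result = c - 7  # -> result = 29

Answer: 29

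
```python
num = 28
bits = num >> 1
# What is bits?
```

Answer: 14

Derivation:
Trace (tracking bits):
num = 28  # -> num = 28
bits = num >> 1  # -> bits = 14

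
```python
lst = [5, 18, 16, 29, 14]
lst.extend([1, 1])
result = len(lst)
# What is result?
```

Answer: 7

Derivation:
Trace (tracking result):
lst = [5, 18, 16, 29, 14]  # -> lst = [5, 18, 16, 29, 14]
lst.extend([1, 1])  # -> lst = [5, 18, 16, 29, 14, 1, 1]
result = len(lst)  # -> result = 7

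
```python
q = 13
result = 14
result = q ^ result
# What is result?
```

Trace (tracking result):
q = 13  # -> q = 13
result = 14  # -> result = 14
result = q ^ result  # -> result = 3

Answer: 3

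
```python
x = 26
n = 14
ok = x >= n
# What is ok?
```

Answer: True

Derivation:
Trace (tracking ok):
x = 26  # -> x = 26
n = 14  # -> n = 14
ok = x >= n  # -> ok = True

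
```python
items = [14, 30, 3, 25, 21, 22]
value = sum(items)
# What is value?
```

Answer: 115

Derivation:
Trace (tracking value):
items = [14, 30, 3, 25, 21, 22]  # -> items = [14, 30, 3, 25, 21, 22]
value = sum(items)  # -> value = 115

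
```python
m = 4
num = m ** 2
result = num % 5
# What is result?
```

Answer: 1

Derivation:
Trace (tracking result):
m = 4  # -> m = 4
num = m ** 2  # -> num = 16
result = num % 5  # -> result = 1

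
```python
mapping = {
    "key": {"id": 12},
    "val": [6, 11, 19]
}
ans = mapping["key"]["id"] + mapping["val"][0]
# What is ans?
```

Trace (tracking ans):
mapping = {'key': {'id': 12}, 'val': [6, 11, 19]}  # -> mapping = {'key': {'id': 12}, 'val': [6, 11, 19]}
ans = mapping['key']['id'] + mapping['val'][0]  # -> ans = 18

Answer: 18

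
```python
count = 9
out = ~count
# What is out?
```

Answer: -10

Derivation:
Trace (tracking out):
count = 9  # -> count = 9
out = ~count  # -> out = -10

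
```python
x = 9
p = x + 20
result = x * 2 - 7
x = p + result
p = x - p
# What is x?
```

Answer: 40

Derivation:
Trace (tracking x):
x = 9  # -> x = 9
p = x + 20  # -> p = 29
result = x * 2 - 7  # -> result = 11
x = p + result  # -> x = 40
p = x - p  # -> p = 11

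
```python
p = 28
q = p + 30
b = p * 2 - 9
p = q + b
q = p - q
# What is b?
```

Trace (tracking b):
p = 28  # -> p = 28
q = p + 30  # -> q = 58
b = p * 2 - 9  # -> b = 47
p = q + b  # -> p = 105
q = p - q  # -> q = 47

Answer: 47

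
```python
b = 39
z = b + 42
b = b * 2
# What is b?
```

Answer: 78

Derivation:
Trace (tracking b):
b = 39  # -> b = 39
z = b + 42  # -> z = 81
b = b * 2  # -> b = 78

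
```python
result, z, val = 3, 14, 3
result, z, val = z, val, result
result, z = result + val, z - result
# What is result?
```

Trace (tracking result):
result, z, val = (3, 14, 3)  # -> result = 3, z = 14, val = 3
result, z, val = (z, val, result)  # -> result = 14, z = 3, val = 3
result, z = (result + val, z - result)  # -> result = 17, z = -11

Answer: 17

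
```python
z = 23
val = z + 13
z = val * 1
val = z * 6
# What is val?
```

Trace (tracking val):
z = 23  # -> z = 23
val = z + 13  # -> val = 36
z = val * 1  # -> z = 36
val = z * 6  # -> val = 216

Answer: 216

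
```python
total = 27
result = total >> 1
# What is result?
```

Answer: 13

Derivation:
Trace (tracking result):
total = 27  # -> total = 27
result = total >> 1  # -> result = 13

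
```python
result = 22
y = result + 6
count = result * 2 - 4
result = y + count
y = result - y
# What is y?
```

Answer: 40

Derivation:
Trace (tracking y):
result = 22  # -> result = 22
y = result + 6  # -> y = 28
count = result * 2 - 4  # -> count = 40
result = y + count  # -> result = 68
y = result - y  # -> y = 40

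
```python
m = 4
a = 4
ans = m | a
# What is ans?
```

Trace (tracking ans):
m = 4  # -> m = 4
a = 4  # -> a = 4
ans = m | a  # -> ans = 4

Answer: 4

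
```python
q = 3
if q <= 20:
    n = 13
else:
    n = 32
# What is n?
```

Trace (tracking n):
q = 3  # -> q = 3
if q <= 20:  # condition is True
    n = 13  # -> n = 13

Answer: 13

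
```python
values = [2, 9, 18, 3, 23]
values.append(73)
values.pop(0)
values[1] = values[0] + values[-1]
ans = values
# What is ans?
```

Answer: [9, 82, 3, 23, 73]

Derivation:
Trace (tracking ans):
values = [2, 9, 18, 3, 23]  # -> values = [2, 9, 18, 3, 23]
values.append(73)  # -> values = [2, 9, 18, 3, 23, 73]
values.pop(0)  # -> values = [9, 18, 3, 23, 73]
values[1] = values[0] + values[-1]  # -> values = [9, 82, 3, 23, 73]
ans = values  # -> ans = [9, 82, 3, 23, 73]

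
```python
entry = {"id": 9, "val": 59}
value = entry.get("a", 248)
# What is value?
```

Trace (tracking value):
entry = {'id': 9, 'val': 59}  # -> entry = {'id': 9, 'val': 59}
value = entry.get('a', 248)  # -> value = 248

Answer: 248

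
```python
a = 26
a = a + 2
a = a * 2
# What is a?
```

Trace (tracking a):
a = 26  # -> a = 26
a = a + 2  # -> a = 28
a = a * 2  # -> a = 56

Answer: 56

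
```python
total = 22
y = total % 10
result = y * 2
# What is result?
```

Answer: 4

Derivation:
Trace (tracking result):
total = 22  # -> total = 22
y = total % 10  # -> y = 2
result = y * 2  # -> result = 4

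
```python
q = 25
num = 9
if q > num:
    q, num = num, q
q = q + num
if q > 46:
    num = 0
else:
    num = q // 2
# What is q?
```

Answer: 34

Derivation:
Trace (tracking q):
q = 25  # -> q = 25
num = 9  # -> num = 9
if q > num:  # condition is True
    q, num = (num, q)  # -> q = 9, num = 25
q = q + num  # -> q = 34
if q > 46:  # condition is False
else:
    num = q // 2  # -> num = 17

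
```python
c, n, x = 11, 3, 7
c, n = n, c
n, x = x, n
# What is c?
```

Answer: 3

Derivation:
Trace (tracking c):
c, n, x = (11, 3, 7)  # -> c = 11, n = 3, x = 7
c, n = (n, c)  # -> c = 3, n = 11
n, x = (x, n)  # -> n = 7, x = 11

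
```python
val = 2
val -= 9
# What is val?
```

Trace (tracking val):
val = 2  # -> val = 2
val -= 9  # -> val = -7

Answer: -7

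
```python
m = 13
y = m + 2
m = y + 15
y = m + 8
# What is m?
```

Answer: 30

Derivation:
Trace (tracking m):
m = 13  # -> m = 13
y = m + 2  # -> y = 15
m = y + 15  # -> m = 30
y = m + 8  # -> y = 38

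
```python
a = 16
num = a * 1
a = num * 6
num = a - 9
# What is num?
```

Trace (tracking num):
a = 16  # -> a = 16
num = a * 1  # -> num = 16
a = num * 6  # -> a = 96
num = a - 9  # -> num = 87

Answer: 87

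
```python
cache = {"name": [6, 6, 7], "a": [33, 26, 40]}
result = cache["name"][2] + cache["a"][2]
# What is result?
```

Answer: 47

Derivation:
Trace (tracking result):
cache = {'name': [6, 6, 7], 'a': [33, 26, 40]}  # -> cache = {'name': [6, 6, 7], 'a': [33, 26, 40]}
result = cache['name'][2] + cache['a'][2]  # -> result = 47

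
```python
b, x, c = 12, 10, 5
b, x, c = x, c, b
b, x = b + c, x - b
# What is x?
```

Answer: -5

Derivation:
Trace (tracking x):
b, x, c = (12, 10, 5)  # -> b = 12, x = 10, c = 5
b, x, c = (x, c, b)  # -> b = 10, x = 5, c = 12
b, x = (b + c, x - b)  # -> b = 22, x = -5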